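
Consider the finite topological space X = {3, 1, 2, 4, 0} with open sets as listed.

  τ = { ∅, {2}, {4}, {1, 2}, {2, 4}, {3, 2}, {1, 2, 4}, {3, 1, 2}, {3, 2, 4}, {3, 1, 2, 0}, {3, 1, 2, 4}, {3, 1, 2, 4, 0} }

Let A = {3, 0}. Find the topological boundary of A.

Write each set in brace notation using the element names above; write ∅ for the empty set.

{3, 0}

U open, U⊆A: ∅. int(A) = ⋃ = ∅
X∖A={1, 2, 4}, int(X∖A)={1, 2, 4}, hence cl(A)={3, 0}
∂A: remove int from cl → {3, 0}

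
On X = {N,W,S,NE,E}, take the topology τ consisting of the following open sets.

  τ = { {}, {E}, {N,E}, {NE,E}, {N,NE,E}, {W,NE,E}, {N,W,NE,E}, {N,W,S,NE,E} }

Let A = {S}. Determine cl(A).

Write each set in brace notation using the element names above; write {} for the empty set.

{S}

cl via duality: int({N,W,NE,E}) = {N,W,NE,E}, so X∖{N,W,NE,E} = {S}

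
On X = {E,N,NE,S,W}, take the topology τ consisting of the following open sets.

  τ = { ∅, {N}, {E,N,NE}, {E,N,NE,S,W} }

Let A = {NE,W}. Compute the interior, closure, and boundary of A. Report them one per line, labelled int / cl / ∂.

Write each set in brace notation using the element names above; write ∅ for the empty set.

int(A) = ∅
cl(A)  = {E,NE,S,W}
∂A     = {E,NE,S,W}

U open, U⊆A: ∅. int(A) = ⋃ = ∅
X∖A={E,N,S}, int(X∖A)={N}, hence cl(A)={E,NE,S,W}
∂A: remove int from cl → {E,NE,S,W}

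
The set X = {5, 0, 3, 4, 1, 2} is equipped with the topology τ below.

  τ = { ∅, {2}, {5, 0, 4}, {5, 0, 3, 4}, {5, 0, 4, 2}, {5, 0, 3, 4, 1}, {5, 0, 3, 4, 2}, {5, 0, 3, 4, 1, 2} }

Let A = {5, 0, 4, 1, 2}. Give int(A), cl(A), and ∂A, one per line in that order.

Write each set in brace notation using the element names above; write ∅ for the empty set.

open subsets of A: ∅, {2}, {5, 0, 4}, {5, 0, 4, 2}; so int(A) = {5, 0, 4, 2}
closure: X∖int(X∖A) = X∖∅ = {5, 0, 3, 4, 1, 2}
∂A = {5, 0, 3, 4, 1, 2} minus {5, 0, 4, 2} = {3, 1}

int(A) = {5, 0, 4, 2}
cl(A)  = {5, 0, 3, 4, 1, 2}
∂A     = {3, 1}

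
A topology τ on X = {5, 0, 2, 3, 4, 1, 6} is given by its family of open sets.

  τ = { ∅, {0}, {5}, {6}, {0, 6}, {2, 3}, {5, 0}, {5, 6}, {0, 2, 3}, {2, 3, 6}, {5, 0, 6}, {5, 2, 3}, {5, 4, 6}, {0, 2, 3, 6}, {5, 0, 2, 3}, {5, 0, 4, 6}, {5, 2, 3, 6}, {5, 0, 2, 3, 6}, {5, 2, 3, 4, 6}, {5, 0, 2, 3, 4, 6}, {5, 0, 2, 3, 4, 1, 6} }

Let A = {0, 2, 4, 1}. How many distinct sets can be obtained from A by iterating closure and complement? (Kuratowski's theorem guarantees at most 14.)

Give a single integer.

complement {5, 3, 6}; its interior {5, 6}; cl(A) = X∖{5, 6} = {0, 2, 3, 4, 1}
With k = closure, c = complement:
  1. A     = {0, 2, 4, 1}
  2. kA    = {0, 2, 3, 4, 1}
  3. cA    = {5, 3, 6}
  4. ckA   = {5, 6}
  5. kcA   = {5, 2, 3, 4, 1, 6}
  6. kckA  = {5, 4, 1, 6}
  7. ckcA  = {0}
  8. ckckA = {0, 2, 3}
  9. kckcA = {0, 1}
  10. kckckA = {0, 2, 3, 1}
  11. ckckcA = {5, 2, 3, 4, 6}
  12. ckckckA = {5, 4, 6}
k, c of each give nothing new

12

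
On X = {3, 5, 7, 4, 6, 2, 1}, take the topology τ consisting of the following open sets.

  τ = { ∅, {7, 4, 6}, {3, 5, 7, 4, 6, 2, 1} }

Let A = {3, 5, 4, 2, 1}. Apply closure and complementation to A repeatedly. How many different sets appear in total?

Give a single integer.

complement {7, 6}; its interior ∅; cl(A) = X∖∅ = {3, 5, 7, 4, 6, 2, 1}
With k = closure, c = complement:
  1. A     = {3, 5, 4, 2, 1}
  2. kA    = {3, 5, 7, 4, 6, 2, 1}
  3. cA    = {7, 6}
  4. ckA   = ∅
k, c of each give nothing new

4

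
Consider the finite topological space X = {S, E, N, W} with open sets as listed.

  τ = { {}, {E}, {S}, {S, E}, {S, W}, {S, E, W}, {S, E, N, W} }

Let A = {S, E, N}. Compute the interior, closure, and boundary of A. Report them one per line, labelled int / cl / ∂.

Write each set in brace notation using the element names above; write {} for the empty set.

open subsets of A: {}, {E}, {S}, {S, E}; so int(A) = {S, E}
closure: X∖int(X∖A) = X∖{} = {S, E, N, W}
∂A = {S, E, N, W} minus {S, E} = {N, W}

int(A) = {S, E}
cl(A)  = {S, E, N, W}
∂A     = {N, W}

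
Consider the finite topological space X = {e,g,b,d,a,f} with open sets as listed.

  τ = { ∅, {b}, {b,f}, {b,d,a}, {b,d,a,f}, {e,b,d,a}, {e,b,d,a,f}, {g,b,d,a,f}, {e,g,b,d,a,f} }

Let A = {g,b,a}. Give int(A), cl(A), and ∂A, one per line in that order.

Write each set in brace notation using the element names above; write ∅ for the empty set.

int(A) = {b}
cl(A)  = {e,g,b,d,a,f}
∂A     = {e,g,d,a,f}

U open, U⊆A: ∅, {b}. int(A) = ⋃ = {b}
X∖A={e,d,f}, int(X∖A)=∅, hence cl(A)={e,g,b,d,a,f}
∂A: remove int from cl → {e,g,d,a,f}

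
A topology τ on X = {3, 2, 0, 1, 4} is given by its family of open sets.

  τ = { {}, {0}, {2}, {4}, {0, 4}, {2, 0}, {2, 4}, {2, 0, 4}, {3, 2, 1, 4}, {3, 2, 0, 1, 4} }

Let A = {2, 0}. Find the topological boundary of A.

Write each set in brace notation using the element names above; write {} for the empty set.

U open, U⊆A: {}, {0}, {2}, {2, 0}. int(A) = ⋃ = {2, 0}
X∖A={3, 1, 4}, int(X∖A)={4}, hence cl(A)={3, 2, 0, 1}
∂A: remove int from cl → {3, 1}

{3, 1}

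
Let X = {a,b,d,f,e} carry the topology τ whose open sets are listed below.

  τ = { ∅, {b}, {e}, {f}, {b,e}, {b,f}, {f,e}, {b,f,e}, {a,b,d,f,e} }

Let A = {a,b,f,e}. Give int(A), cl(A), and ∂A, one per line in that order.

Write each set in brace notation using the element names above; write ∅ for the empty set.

int(A) = {b,f,e}
cl(A)  = {a,b,d,f,e}
∂A     = {a,d}

open subsets of A: ∅, {f}, {e}, {b}, {f,e}, {b,f}, {b,e}, {b,f,e}; so int(A) = {b,f,e}
closure: X∖int(X∖A) = X∖∅ = {a,b,d,f,e}
∂A = {a,b,d,f,e} minus {b,f,e} = {a,d}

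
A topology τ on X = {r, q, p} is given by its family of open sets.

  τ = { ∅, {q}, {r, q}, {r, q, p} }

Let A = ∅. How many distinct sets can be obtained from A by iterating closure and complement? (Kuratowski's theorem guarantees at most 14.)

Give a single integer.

complement {r, q, p}; its interior {r, q, p}; cl(A) = X∖{r, q, p} = ∅
With k = closure, c = complement:
  1. A     = ∅
  2. cA    = {r, q, p}
k, c of each give nothing new

2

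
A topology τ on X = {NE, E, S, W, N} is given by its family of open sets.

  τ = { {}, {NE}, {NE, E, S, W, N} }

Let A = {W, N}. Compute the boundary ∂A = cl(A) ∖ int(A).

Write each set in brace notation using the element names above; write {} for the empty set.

{E, S, W, N}

interior: largest open inside A is {} (from {})
cl via duality: int({NE, E, S}) = {NE}, so X∖{NE} = {E, S, W, N}
cl∖int = {E, S, W, N}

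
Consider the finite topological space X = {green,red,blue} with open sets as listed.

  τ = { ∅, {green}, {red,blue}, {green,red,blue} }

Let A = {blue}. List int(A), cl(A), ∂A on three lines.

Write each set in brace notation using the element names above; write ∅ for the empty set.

int(A) = ∅
cl(A)  = {red,blue}
∂A     = {red,blue}

interior: largest open inside A is ∅ (from ∅)
cl via duality: int({green,red}) = {green}, so X∖{green} = {red,blue}
cl∖int = {red,blue}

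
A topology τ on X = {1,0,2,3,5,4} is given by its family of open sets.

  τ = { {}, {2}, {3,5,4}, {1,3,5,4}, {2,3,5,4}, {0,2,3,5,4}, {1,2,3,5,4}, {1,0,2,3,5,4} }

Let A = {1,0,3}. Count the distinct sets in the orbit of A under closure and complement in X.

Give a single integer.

complement {2,5,4}; its interior {2}; cl(A) = X∖{2} = {1,0,3,5,4}
With k = closure, c = complement:
  1. A     = {1,0,3}
  2. kA    = {1,0,3,5,4}
  3. cA    = {2,5,4}
  4. ckA   = {2}
  5. kcA   = {1,0,2,3,5,4}
  6. kckA  = {0,2}
  7. ckcA  = {}
  8. ckckA = {1,3,5,4}
k, c of each give nothing new

8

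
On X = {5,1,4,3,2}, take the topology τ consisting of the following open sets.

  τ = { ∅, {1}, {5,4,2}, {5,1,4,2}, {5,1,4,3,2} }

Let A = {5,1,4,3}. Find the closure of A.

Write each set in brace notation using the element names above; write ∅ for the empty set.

X∖A={2}, int(X∖A)=∅, hence cl(A)={5,1,4,3,2}

{5,1,4,3,2}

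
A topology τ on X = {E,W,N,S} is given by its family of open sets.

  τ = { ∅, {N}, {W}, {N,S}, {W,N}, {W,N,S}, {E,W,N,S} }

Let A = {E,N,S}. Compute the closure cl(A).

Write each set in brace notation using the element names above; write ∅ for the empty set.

{E,N,S}

X∖A={W}, int(X∖A)={W}, hence cl(A)={E,N,S}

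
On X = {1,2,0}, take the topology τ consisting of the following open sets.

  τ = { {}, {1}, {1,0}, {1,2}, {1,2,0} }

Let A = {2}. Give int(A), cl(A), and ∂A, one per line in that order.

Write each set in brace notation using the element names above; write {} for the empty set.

int(A) = {}
cl(A)  = {2}
∂A     = {2}

opens ⊆ A: {}; union → int = {}
complement {1,0}; its interior {1,0}; cl(A) = X∖{1,0} = {2}
boundary = {2} ∖ {} = {2}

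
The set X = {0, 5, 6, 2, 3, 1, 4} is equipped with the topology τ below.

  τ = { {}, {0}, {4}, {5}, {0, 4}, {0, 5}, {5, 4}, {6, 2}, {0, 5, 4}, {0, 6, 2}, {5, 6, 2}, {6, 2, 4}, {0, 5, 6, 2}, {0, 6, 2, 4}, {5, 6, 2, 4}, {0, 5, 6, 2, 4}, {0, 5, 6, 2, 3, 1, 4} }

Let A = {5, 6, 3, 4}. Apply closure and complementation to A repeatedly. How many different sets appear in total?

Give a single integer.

10

X∖A={0, 2, 1}, int(X∖A)={0}, hence cl(A)={5, 6, 2, 3, 1, 4}
Orbit (k=closure, c=complement):
  1. A     = {5, 6, 3, 4}
  2. kA    = {5, 6, 2, 3, 1, 4}
  3. cA    = {0, 2, 1}
  4. ckA   = {0}
  5. kcA   = {0, 6, 2, 3, 1}
  6. kckA  = {0, 3, 1}
  7. ckcA  = {5, 4}
  8. ckckA = {5, 6, 2, 4}
  9. kckcA = {5, 3, 1, 4}
  10. ckckcA = {0, 6, 2}
(closed under both — stop)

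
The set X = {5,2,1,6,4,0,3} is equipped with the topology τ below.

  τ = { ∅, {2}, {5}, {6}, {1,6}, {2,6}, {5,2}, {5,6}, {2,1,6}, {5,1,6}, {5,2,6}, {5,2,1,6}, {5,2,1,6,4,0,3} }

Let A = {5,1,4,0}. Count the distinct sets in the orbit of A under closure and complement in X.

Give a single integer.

8

closure: X∖int(X∖A) = X∖{2,6} = {5,1,4,0,3}
Let k=closure and c=complement:
  1. A     = {5,1,4,0}
  2. kA    = {5,1,4,0,3}
  3. cA    = {2,6,3}
  4. ckA   = {2,6}
  5. kcA   = {2,1,6,4,0,3}
  6. ckcA  = {5}
  7. kckcA = {5,4,0,3}
  8. ckckcA = {2,1,6}
— saturated at 8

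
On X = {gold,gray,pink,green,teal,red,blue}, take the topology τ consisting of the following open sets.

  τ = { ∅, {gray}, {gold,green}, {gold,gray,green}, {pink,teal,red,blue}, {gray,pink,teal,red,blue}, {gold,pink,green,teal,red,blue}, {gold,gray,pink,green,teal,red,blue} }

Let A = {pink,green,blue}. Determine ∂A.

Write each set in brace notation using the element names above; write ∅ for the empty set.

interior: largest open inside A is ∅ (from ∅)
cl via duality: int({gold,gray,teal,red}) = {gray}, so X∖{gray} = {gold,pink,green,teal,red,blue}
cl∖int = {gold,pink,green,teal,red,blue}

{gold,pink,green,teal,red,blue}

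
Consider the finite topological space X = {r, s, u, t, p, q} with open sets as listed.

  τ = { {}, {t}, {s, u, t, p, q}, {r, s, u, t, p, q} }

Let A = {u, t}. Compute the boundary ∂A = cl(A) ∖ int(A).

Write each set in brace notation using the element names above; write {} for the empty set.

interior: largest open inside A is {t} (from {}, {t})
cl via duality: int({r, s, p, q}) = {}, so X∖{} = {r, s, u, t, p, q}
cl∖int = {r, s, u, p, q}

{r, s, u, p, q}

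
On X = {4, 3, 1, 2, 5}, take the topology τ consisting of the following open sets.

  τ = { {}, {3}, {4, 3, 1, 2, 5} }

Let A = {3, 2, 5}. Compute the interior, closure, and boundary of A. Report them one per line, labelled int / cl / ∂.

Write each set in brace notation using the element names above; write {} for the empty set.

interior: largest open inside A is {3} (from {}, {3})
cl via duality: int({4, 1}) = {}, so X∖{} = {4, 3, 1, 2, 5}
cl∖int = {4, 1, 2, 5}

int(A) = {3}
cl(A)  = {4, 3, 1, 2, 5}
∂A     = {4, 1, 2, 5}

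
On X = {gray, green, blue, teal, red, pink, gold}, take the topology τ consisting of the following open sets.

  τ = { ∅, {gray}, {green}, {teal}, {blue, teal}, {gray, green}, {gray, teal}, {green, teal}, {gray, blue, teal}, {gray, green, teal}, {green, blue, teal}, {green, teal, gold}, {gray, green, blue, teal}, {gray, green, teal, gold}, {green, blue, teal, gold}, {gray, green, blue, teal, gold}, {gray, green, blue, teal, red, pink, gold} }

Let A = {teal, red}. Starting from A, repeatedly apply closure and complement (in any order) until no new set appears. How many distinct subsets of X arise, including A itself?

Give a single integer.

8

complement {gray, green, blue, pink, gold}; its interior {gray, green}; cl(A) = X∖{gray, green} = {blue, teal, red, pink, gold}
With k = closure, c = complement:
  1. A     = {teal, red}
  2. kA    = {blue, teal, red, pink, gold}
  3. cA    = {gray, green, blue, pink, gold}
  4. ckA   = {gray, green}
  5. kcA   = {gray, green, blue, red, pink, gold}
  6. kckA  = {gray, green, red, pink, gold}
  7. ckcA  = {teal}
  8. ckckA = {blue, teal}
k, c of each give nothing new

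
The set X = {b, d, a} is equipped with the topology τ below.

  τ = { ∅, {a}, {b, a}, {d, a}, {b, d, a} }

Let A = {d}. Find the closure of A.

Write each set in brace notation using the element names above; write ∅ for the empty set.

{d}

X∖A={b, a}, int(X∖A)={b, a}, hence cl(A)={d}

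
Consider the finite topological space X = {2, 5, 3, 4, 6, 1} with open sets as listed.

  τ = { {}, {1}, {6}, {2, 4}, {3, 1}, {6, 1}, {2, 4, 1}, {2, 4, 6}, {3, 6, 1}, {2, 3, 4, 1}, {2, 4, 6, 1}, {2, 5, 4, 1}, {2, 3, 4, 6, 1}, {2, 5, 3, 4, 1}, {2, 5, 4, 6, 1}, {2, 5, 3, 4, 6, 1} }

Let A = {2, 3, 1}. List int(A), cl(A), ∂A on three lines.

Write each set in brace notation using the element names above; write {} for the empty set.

opens ⊆ A: {}, {1}, {3, 1}; union → int = {3, 1}
complement {5, 4, 6}; its interior {6}; cl(A) = X∖{6} = {2, 5, 3, 4, 1}
boundary = {2, 5, 3, 4, 1} ∖ {3, 1} = {2, 5, 4}

int(A) = {3, 1}
cl(A)  = {2, 5, 3, 4, 1}
∂A     = {2, 5, 4}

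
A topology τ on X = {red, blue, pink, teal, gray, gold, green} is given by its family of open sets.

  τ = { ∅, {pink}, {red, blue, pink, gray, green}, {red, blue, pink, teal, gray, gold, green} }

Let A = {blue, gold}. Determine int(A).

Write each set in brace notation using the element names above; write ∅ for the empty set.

∅

U open, U⊆A: ∅. int(A) = ⋃ = ∅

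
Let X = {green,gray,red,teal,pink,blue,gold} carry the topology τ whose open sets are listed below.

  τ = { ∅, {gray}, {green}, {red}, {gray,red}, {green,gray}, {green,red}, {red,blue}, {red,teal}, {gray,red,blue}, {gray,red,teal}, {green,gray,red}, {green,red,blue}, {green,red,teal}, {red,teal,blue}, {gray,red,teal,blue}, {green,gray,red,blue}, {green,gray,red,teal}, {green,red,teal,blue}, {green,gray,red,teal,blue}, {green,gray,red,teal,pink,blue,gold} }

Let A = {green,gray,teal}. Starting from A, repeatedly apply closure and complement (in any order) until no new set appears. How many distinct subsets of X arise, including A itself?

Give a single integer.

cl via duality: int({red,pink,blue,gold}) = {red,blue}, so X∖{red,blue} = {green,gray,teal,pink,gold}
Write k for closure, c for complement:
  1. A     = {green,gray,teal}
  2. kA    = {green,gray,teal,pink,gold}
  3. cA    = {red,pink,blue,gold}
  4. ckA   = {red,blue}
  5. kcA   = {red,teal,pink,blue,gold}
  6. ckcA  = {green,gray}
  7. kckcA = {green,gray,pink,gold}
  8. ckckcA = {red,teal,blue}
applying k or c yields no new set

8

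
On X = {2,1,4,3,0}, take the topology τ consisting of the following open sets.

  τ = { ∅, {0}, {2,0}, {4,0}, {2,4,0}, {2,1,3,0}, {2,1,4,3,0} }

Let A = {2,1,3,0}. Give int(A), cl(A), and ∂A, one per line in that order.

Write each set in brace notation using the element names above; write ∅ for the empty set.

int(A) = {2,1,3,0}
cl(A)  = {2,1,4,3,0}
∂A     = {4}

open subsets of A: ∅, {0}, {2,0}, {2,1,3,0}; so int(A) = {2,1,3,0}
closure: X∖int(X∖A) = X∖∅ = {2,1,4,3,0}
∂A = {2,1,4,3,0} minus {2,1,3,0} = {4}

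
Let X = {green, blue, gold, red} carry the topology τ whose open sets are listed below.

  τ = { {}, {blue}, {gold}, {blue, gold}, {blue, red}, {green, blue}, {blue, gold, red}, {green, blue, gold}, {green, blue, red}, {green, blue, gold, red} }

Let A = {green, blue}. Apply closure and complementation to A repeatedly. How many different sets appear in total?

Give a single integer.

complement {gold, red}; its interior {gold}; cl(A) = X∖{gold} = {green, blue, red}
With k = closure, c = complement:
  1. A     = {green, blue}
  2. kA    = {green, blue, red}
  3. cA    = {gold, red}
  4. ckA   = {gold}
k, c of each give nothing new

4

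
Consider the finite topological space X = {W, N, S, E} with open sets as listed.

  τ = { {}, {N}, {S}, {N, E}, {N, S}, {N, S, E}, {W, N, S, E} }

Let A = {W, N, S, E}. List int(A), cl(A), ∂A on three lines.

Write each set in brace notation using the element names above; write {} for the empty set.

opens ⊆ A: {}, {S}, {N}, {N, E}, {N, S}, {N, S, E}, {W, N, S, E}; union → int = {W, N, S, E}
complement {}; its interior {}; cl(A) = X∖{} = {W, N, S, E}
boundary = {W, N, S, E} ∖ {W, N, S, E} = {}

int(A) = {W, N, S, E}
cl(A)  = {W, N, S, E}
∂A     = {}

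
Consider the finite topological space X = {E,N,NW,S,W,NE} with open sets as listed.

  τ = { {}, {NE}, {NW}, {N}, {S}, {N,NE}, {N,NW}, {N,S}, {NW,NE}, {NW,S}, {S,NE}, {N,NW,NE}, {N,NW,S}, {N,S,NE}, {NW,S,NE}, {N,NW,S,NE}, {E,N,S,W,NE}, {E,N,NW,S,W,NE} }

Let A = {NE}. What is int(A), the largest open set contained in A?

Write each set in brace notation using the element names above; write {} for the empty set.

{NE}

opens ⊆ A: {}, {NE}; union → int = {NE}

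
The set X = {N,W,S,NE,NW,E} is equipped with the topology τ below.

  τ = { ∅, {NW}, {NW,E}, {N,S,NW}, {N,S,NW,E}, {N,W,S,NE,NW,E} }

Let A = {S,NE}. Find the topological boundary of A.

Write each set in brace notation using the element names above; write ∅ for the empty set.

{N,W,S,NE}

interior: largest open inside A is ∅ (from ∅)
cl via duality: int({N,W,NW,E}) = {NW,E}, so X∖{NW,E} = {N,W,S,NE}
cl∖int = {N,W,S,NE}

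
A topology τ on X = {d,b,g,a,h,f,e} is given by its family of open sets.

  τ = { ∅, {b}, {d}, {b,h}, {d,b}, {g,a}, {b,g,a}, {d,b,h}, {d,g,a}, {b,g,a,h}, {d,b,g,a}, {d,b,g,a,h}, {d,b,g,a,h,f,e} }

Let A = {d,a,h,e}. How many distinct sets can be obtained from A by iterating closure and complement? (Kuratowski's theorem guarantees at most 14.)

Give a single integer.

closure: X∖int(X∖A) = X∖{b} = {d,g,a,h,f,e}
Let k=closure and c=complement:
  1. A     = {d,a,h,e}
  2. kA    = {d,g,a,h,f,e}
  3. cA    = {b,g,f}
  4. ckA   = {b}
  5. kcA   = {b,g,a,h,f,e}
  6. kckA  = {b,h,f,e}
  7. ckcA  = {d}
  8. ckckA = {d,g,a}
  9. kckcA = {d,f,e}
  10. kckckA = {d,g,a,f,e}
  11. ckckcA = {b,g,a,h}
  12. ckckckA = {b,h}
— saturated at 12

12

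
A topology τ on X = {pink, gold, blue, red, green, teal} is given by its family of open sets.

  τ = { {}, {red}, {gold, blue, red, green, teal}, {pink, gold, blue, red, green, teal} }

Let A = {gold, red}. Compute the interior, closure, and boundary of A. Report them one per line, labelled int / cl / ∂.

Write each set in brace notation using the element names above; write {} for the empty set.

int(A) = {red}
cl(A)  = {pink, gold, blue, red, green, teal}
∂A     = {pink, gold, blue, green, teal}

open subsets of A: {}, {red}; so int(A) = {red}
closure: X∖int(X∖A) = X∖{} = {pink, gold, blue, red, green, teal}
∂A = {pink, gold, blue, red, green, teal} minus {red} = {pink, gold, blue, green, teal}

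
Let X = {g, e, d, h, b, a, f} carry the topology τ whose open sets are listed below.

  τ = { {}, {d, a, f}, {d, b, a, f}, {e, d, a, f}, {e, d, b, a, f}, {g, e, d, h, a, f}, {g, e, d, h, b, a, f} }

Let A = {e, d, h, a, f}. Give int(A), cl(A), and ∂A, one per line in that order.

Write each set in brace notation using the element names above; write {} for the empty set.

int(A) = {e, d, a, f}
cl(A)  = {g, e, d, h, b, a, f}
∂A     = {g, h, b}

U open, U⊆A: {}, {d, a, f}, {e, d, a, f}. int(A) = ⋃ = {e, d, a, f}
X∖A={g, b}, int(X∖A)={}, hence cl(A)={g, e, d, h, b, a, f}
∂A: remove int from cl → {g, h, b}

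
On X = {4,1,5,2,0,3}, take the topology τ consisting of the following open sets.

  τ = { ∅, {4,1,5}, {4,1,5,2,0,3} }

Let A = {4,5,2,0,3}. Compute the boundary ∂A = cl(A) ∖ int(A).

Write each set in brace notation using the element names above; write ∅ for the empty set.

U open, U⊆A: ∅. int(A) = ⋃ = ∅
X∖A={1}, int(X∖A)=∅, hence cl(A)={4,1,5,2,0,3}
∂A: remove int from cl → {4,1,5,2,0,3}

{4,1,5,2,0,3}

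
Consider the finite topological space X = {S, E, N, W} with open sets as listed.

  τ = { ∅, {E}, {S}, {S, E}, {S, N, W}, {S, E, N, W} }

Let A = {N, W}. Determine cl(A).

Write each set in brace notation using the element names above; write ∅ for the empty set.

{N, W}

closure: X∖int(X∖A) = X∖{S, E} = {N, W}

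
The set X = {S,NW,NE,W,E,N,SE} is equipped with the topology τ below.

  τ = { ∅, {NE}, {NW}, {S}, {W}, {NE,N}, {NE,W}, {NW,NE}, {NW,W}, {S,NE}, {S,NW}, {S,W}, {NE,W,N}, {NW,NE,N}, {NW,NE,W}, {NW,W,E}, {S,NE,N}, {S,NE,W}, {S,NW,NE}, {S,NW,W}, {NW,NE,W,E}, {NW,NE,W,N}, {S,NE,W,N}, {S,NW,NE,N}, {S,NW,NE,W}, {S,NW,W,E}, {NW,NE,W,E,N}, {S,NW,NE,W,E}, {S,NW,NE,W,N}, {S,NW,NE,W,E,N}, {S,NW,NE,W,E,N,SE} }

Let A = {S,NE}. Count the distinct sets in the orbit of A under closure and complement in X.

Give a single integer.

cl via duality: int({NW,W,E,N,SE}) = {NW,W,E}, so X∖{NW,W,E} = {S,NE,N,SE}
Write k for closure, c for complement:
  1. A     = {S,NE}
  2. kA    = {S,NE,N,SE}
  3. cA    = {NW,W,E,N,SE}
  4. ckA   = {NW,W,E}
  5. kckA  = {NW,W,E,SE}
  6. ckckA = {S,NE,N}
applying k or c yields no new set

6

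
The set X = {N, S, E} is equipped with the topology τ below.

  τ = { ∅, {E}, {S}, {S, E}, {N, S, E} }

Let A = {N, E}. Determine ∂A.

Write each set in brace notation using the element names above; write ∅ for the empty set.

interior: largest open inside A is {E} (from ∅, {E})
cl via duality: int({S}) = {S}, so X∖{S} = {N, E}
cl∖int = {N}

{N}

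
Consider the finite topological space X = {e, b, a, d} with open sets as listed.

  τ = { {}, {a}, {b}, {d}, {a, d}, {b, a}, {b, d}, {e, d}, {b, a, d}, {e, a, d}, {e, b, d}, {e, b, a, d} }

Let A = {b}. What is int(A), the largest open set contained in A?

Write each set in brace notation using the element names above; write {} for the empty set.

interior: largest open inside A is {b} (from {}, {b})

{b}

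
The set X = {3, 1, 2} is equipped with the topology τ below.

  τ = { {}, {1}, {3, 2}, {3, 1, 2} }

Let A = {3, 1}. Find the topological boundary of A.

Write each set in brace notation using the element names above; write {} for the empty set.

open subsets of A: {}, {1}; so int(A) = {1}
closure: X∖int(X∖A) = X∖{} = {3, 1, 2}
∂A = {3, 1, 2} minus {1} = {3, 2}

{3, 2}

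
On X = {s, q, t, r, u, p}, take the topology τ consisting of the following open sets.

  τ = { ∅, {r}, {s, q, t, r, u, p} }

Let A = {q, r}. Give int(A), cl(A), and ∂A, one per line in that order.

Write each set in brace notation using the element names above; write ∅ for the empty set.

interior: largest open inside A is {r} (from ∅, {r})
cl via duality: int({s, t, u, p}) = ∅, so X∖∅ = {s, q, t, r, u, p}
cl∖int = {s, q, t, u, p}

int(A) = {r}
cl(A)  = {s, q, t, r, u, p}
∂A     = {s, q, t, u, p}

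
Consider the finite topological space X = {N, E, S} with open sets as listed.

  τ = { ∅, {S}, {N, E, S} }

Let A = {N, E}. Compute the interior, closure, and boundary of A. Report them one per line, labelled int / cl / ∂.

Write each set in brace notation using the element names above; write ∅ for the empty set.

open subsets of A: ∅; so int(A) = ∅
closure: X∖int(X∖A) = X∖{S} = {N, E}
∂A = {N, E} minus ∅ = {N, E}

int(A) = ∅
cl(A)  = {N, E}
∂A     = {N, E}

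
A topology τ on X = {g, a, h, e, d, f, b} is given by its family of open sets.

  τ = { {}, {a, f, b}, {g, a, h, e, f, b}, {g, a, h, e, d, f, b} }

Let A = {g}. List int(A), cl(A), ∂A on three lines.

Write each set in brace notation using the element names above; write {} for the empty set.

open subsets of A: {}; so int(A) = {}
closure: X∖int(X∖A) = X∖{a, f, b} = {g, h, e, d}
∂A = {g, h, e, d} minus {} = {g, h, e, d}

int(A) = {}
cl(A)  = {g, h, e, d}
∂A     = {g, h, e, d}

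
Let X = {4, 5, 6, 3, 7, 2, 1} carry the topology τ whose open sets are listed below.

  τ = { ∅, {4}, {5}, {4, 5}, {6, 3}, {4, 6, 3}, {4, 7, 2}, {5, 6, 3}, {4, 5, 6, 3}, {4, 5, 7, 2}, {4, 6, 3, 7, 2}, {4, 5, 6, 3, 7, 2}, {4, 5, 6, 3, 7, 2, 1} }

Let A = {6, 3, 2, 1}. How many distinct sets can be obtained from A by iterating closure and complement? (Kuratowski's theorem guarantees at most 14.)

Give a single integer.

X∖A={4, 5, 7}, int(X∖A)={4, 5}, hence cl(A)={6, 3, 7, 2, 1}
Orbit (k=closure, c=complement):
  1. A     = {6, 3, 2, 1}
  2. kA    = {6, 3, 7, 2, 1}
  3. cA    = {4, 5, 7}
  4. ckA   = {4, 5}
  5. kcA   = {4, 5, 7, 2, 1}
  6. ckcA  = {6, 3}
  7. kckcA = {6, 3, 1}
  8. ckckcA = {4, 5, 7, 2}
(closed under both — stop)

8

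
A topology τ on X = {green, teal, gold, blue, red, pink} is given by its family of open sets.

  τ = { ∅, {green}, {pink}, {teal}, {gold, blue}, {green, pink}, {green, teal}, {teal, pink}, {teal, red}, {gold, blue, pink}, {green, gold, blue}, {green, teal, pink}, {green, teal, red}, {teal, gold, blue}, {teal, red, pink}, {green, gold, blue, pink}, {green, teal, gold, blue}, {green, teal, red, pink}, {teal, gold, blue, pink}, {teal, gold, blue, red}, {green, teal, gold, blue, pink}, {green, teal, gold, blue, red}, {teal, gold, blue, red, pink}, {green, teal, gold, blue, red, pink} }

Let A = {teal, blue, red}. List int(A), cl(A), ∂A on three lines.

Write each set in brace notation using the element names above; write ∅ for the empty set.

int(A) = {teal, red}
cl(A)  = {teal, gold, blue, red}
∂A     = {gold, blue}

interior: largest open inside A is {teal, red} (from ∅, {teal}, {teal, red})
cl via duality: int({green, gold, pink}) = {green, pink}, so X∖{green, pink} = {teal, gold, blue, red}
cl∖int = {gold, blue}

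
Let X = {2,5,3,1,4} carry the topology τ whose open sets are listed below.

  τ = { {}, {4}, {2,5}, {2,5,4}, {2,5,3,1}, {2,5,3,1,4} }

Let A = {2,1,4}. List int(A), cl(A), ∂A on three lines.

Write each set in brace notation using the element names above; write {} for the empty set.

int(A) = {4}
cl(A)  = {2,5,3,1,4}
∂A     = {2,5,3,1}

opens ⊆ A: {}, {4}; union → int = {4}
complement {5,3}; its interior {}; cl(A) = X∖{} = {2,5,3,1,4}
boundary = {2,5,3,1,4} ∖ {4} = {2,5,3,1}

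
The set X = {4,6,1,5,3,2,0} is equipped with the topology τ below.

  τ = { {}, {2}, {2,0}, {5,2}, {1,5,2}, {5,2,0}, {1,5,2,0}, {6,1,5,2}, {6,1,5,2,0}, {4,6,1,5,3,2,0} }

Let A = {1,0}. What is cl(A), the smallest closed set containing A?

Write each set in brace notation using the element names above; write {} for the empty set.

cl via duality: int({4,6,5,3,2}) = {5,2}, so X∖{5,2} = {4,6,1,3,0}

{4,6,1,3,0}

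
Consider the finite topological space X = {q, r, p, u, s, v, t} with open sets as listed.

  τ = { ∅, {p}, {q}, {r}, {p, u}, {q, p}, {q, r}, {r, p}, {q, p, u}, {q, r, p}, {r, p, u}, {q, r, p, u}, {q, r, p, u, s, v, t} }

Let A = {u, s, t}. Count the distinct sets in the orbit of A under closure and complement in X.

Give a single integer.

6

closure: X∖int(X∖A) = X∖{q, r, p} = {u, s, v, t}
Let k=closure and c=complement:
  1. A     = {u, s, t}
  2. kA    = {u, s, v, t}
  3. cA    = {q, r, p, v}
  4. ckA   = {q, r, p}
  5. kcA   = {q, r, p, u, s, v, t}
  6. ckcA  = ∅
— saturated at 6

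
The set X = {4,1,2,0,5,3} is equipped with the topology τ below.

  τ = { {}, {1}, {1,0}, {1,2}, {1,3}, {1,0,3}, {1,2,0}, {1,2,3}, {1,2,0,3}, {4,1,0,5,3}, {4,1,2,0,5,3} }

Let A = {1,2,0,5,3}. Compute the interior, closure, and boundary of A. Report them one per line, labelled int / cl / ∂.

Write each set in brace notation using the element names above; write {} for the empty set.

int(A) = {1,2,0,3}
cl(A)  = {4,1,2,0,5,3}
∂A     = {4,5}

open subsets of A: {}, {1}, {1,2}, {1,3}, {1,0}, {1,0,3}, {1,2,0}, {1,2,3}, {1,2,0,3}; so int(A) = {1,2,0,3}
closure: X∖int(X∖A) = X∖{} = {4,1,2,0,5,3}
∂A = {4,1,2,0,5,3} minus {1,2,0,3} = {4,5}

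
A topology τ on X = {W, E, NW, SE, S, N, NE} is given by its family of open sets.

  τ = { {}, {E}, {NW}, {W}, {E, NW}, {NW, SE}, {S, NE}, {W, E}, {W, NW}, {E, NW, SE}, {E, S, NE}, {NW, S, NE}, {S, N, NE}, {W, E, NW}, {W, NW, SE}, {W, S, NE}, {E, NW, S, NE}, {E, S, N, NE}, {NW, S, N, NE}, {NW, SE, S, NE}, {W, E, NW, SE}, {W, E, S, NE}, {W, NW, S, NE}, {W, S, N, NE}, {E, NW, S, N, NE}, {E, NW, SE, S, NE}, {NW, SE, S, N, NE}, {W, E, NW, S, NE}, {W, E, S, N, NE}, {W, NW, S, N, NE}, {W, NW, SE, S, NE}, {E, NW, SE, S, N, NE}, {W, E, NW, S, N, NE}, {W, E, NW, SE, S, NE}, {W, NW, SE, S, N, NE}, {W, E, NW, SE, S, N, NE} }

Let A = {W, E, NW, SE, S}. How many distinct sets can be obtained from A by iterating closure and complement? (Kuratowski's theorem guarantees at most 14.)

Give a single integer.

6

cl via duality: int({N, NE}) = {}, so X∖{} = {W, E, NW, SE, S, N, NE}
Write k for closure, c for complement:
  1. A     = {W, E, NW, SE, S}
  2. kA    = {W, E, NW, SE, S, N, NE}
  3. cA    = {N, NE}
  4. ckA   = {}
  5. kcA   = {S, N, NE}
  6. ckcA  = {W, E, NW, SE}
applying k or c yields no new set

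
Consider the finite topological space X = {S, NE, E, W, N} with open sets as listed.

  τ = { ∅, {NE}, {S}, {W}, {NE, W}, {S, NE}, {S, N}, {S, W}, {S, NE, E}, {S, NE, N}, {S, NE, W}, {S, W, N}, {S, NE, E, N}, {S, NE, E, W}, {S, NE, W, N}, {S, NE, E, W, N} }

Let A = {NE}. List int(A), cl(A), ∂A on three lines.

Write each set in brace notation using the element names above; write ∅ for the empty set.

int(A) = {NE}
cl(A)  = {NE, E}
∂A     = {E}

interior: largest open inside A is {NE} (from ∅, {NE})
cl via duality: int({S, E, W, N}) = {S, W, N}, so X∖{S, W, N} = {NE, E}
cl∖int = {E}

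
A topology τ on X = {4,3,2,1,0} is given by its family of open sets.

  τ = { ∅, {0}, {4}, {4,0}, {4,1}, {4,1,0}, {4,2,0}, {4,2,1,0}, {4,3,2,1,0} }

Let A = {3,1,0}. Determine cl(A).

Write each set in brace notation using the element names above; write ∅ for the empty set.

closure: X∖int(X∖A) = X∖{4} = {3,2,1,0}

{3,2,1,0}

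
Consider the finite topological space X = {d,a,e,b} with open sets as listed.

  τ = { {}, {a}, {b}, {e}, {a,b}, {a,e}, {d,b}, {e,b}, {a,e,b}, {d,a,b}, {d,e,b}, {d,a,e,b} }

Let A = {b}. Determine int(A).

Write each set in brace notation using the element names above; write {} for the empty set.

{b}

U open, U⊆A: {}, {b}. int(A) = ⋃ = {b}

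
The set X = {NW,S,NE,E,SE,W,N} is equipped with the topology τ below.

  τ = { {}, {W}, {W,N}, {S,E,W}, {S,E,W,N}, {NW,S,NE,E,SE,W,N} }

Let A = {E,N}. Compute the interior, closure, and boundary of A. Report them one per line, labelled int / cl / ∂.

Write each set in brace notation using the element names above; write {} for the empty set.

U open, U⊆A: {}. int(A) = ⋃ = {}
X∖A={NW,S,NE,SE,W}, int(X∖A)={W}, hence cl(A)={NW,S,NE,E,SE,N}
∂A: remove int from cl → {NW,S,NE,E,SE,N}

int(A) = {}
cl(A)  = {NW,S,NE,E,SE,N}
∂A     = {NW,S,NE,E,SE,N}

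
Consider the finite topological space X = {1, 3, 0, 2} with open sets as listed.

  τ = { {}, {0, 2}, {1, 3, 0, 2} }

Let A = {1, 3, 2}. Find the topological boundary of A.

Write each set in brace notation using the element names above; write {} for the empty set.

U open, U⊆A: {}. int(A) = ⋃ = {}
X∖A={0}, int(X∖A)={}, hence cl(A)={1, 3, 0, 2}
∂A: remove int from cl → {1, 3, 0, 2}

{1, 3, 0, 2}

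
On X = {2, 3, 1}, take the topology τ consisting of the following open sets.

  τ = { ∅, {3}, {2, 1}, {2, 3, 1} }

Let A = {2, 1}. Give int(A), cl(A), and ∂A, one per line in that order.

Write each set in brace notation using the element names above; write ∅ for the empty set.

int(A) = {2, 1}
cl(A)  = {2, 1}
∂A     = ∅

open subsets of A: ∅, {2, 1}; so int(A) = {2, 1}
closure: X∖int(X∖A) = X∖{3} = {2, 1}
∂A = {2, 1} minus {2, 1} = ∅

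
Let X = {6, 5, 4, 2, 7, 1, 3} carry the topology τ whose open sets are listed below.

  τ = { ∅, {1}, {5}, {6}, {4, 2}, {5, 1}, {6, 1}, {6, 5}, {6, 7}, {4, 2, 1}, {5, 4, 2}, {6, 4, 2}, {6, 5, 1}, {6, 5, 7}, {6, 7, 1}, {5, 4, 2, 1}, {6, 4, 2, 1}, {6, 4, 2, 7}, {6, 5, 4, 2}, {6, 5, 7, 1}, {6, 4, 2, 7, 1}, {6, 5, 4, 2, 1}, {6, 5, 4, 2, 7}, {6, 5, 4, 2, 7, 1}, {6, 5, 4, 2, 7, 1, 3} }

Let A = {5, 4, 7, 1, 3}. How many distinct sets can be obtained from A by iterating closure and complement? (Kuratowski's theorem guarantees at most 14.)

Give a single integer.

12

cl via duality: int({6, 2}) = {6}, so X∖{6} = {5, 4, 2, 7, 1, 3}
Write k for closure, c for complement:
  1. A     = {5, 4, 7, 1, 3}
  2. kA    = {5, 4, 2, 7, 1, 3}
  3. cA    = {6, 2}
  4. ckA   = {6}
  5. kcA   = {6, 4, 2, 7, 3}
  6. kckA  = {6, 7, 3}
  7. ckcA  = {5, 1}
  8. ckckA = {5, 4, 2, 1}
  9. kckcA = {5, 1, 3}
  10. kckckA = {5, 4, 2, 1, 3}
  11. ckckcA = {6, 4, 2, 7}
  12. ckckckA = {6, 7}
applying k or c yields no new set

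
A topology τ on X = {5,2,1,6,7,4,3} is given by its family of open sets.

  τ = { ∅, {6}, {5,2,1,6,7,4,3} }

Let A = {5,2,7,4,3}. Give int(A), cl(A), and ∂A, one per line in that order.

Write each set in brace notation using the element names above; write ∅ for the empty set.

interior: largest open inside A is ∅ (from ∅)
cl via duality: int({1,6}) = {6}, so X∖{6} = {5,2,1,7,4,3}
cl∖int = {5,2,1,7,4,3}

int(A) = ∅
cl(A)  = {5,2,1,7,4,3}
∂A     = {5,2,1,7,4,3}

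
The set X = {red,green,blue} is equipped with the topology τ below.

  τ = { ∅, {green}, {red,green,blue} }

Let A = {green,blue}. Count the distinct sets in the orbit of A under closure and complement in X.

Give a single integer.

cl via duality: int({red}) = ∅, so X∖∅ = {red,green,blue}
Write k for closure, c for complement:
  1. A     = {green,blue}
  2. kA    = {red,green,blue}
  3. cA    = {red}
  4. ckA   = ∅
  5. kcA   = {red,blue}
  6. ckcA  = {green}
applying k or c yields no new set

6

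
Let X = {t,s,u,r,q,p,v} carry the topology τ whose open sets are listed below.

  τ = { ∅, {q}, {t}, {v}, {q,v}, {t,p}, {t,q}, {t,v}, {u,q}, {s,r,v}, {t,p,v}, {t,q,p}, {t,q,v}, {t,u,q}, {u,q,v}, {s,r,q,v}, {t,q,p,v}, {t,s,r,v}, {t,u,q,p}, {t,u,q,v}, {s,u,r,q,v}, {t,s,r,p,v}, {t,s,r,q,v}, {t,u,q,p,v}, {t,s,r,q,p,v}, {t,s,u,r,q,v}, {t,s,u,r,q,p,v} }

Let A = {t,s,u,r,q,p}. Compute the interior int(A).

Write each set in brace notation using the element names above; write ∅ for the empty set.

interior: largest open inside A is {t,u,q,p} (from ∅, {t}, {q}, {t,q}, {t,p}, {u,q}, {t,u,q}, {t,q,p}, {t,u,q,p})

{t,u,q,p}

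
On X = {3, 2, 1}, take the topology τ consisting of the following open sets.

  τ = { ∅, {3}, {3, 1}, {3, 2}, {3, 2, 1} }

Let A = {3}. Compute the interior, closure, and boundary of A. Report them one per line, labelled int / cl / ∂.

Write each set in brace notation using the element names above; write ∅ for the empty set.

int(A) = {3}
cl(A)  = {3, 2, 1}
∂A     = {2, 1}

open subsets of A: ∅, {3}; so int(A) = {3}
closure: X∖int(X∖A) = X∖∅ = {3, 2, 1}
∂A = {3, 2, 1} minus {3} = {2, 1}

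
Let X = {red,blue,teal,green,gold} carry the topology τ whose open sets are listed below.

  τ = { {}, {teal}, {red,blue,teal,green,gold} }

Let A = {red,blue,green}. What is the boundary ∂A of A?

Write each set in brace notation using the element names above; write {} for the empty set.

{red,blue,green,gold}

interior: largest open inside A is {} (from {})
cl via duality: int({teal,gold}) = {teal}, so X∖{teal} = {red,blue,green,gold}
cl∖int = {red,blue,green,gold}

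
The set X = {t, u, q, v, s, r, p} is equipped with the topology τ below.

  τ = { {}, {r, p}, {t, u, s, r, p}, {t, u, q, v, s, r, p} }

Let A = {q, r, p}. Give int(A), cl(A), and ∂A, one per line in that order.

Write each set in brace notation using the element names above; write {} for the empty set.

interior: largest open inside A is {r, p} (from {}, {r, p})
cl via duality: int({t, u, v, s}) = {}, so X∖{} = {t, u, q, v, s, r, p}
cl∖int = {t, u, q, v, s}

int(A) = {r, p}
cl(A)  = {t, u, q, v, s, r, p}
∂A     = {t, u, q, v, s}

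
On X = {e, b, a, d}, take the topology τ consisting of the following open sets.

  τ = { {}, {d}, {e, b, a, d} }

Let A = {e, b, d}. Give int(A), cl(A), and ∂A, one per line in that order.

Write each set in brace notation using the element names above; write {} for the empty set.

int(A) = {d}
cl(A)  = {e, b, a, d}
∂A     = {e, b, a}

open subsets of A: {}, {d}; so int(A) = {d}
closure: X∖int(X∖A) = X∖{} = {e, b, a, d}
∂A = {e, b, a, d} minus {d} = {e, b, a}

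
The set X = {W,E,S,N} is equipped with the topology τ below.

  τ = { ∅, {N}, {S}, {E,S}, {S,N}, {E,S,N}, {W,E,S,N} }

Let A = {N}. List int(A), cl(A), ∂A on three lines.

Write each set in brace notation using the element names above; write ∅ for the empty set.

opens ⊆ A: ∅, {N}; union → int = {N}
complement {W,E,S}; its interior {E,S}; cl(A) = X∖{E,S} = {W,N}
boundary = {W,N} ∖ {N} = {W}

int(A) = {N}
cl(A)  = {W,N}
∂A     = {W}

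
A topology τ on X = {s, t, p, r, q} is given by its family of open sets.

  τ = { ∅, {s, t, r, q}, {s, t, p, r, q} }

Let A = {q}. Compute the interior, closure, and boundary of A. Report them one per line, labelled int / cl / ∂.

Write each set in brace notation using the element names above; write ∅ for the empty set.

int(A) = ∅
cl(A)  = {s, t, p, r, q}
∂A     = {s, t, p, r, q}

open subsets of A: ∅; so int(A) = ∅
closure: X∖int(X∖A) = X∖∅ = {s, t, p, r, q}
∂A = {s, t, p, r, q} minus ∅ = {s, t, p, r, q}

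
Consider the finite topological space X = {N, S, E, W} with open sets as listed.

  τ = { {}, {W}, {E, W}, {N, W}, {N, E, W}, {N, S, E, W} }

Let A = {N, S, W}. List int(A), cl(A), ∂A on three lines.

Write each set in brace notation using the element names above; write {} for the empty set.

int(A) = {N, W}
cl(A)  = {N, S, E, W}
∂A     = {S, E}

interior: largest open inside A is {N, W} (from {}, {W}, {N, W})
cl via duality: int({E}) = {}, so X∖{} = {N, S, E, W}
cl∖int = {S, E}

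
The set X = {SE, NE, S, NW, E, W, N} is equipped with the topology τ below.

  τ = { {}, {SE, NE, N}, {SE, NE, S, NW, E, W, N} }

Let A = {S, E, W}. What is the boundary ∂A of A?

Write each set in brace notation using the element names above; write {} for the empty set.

U open, U⊆A: {}. int(A) = ⋃ = {}
X∖A={SE, NE, NW, N}, int(X∖A)={SE, NE, N}, hence cl(A)={S, NW, E, W}
∂A: remove int from cl → {S, NW, E, W}

{S, NW, E, W}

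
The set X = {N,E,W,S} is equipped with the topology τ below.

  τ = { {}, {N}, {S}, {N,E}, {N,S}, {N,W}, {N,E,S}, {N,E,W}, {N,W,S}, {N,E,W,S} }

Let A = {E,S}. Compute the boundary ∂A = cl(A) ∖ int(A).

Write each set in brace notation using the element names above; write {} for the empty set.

{E}

opens ⊆ A: {}, {S}; union → int = {S}
complement {N,W}; its interior {N,W}; cl(A) = X∖{N,W} = {E,S}
boundary = {E,S} ∖ {S} = {E}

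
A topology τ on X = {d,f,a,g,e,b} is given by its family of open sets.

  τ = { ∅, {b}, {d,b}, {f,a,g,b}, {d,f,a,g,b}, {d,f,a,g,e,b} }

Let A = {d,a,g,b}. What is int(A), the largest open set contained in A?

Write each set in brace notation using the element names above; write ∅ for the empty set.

{d,b}

open subsets of A: ∅, {b}, {d,b}; so int(A) = {d,b}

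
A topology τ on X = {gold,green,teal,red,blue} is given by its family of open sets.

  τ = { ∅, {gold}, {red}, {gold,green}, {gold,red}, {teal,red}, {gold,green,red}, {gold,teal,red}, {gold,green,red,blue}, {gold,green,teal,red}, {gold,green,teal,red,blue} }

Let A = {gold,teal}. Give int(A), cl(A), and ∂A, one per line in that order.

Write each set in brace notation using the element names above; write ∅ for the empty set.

int(A) = {gold}
cl(A)  = {gold,green,teal,blue}
∂A     = {green,teal,blue}

open subsets of A: ∅, {gold}; so int(A) = {gold}
closure: X∖int(X∖A) = X∖{red} = {gold,green,teal,blue}
∂A = {gold,green,teal,blue} minus {gold} = {green,teal,blue}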